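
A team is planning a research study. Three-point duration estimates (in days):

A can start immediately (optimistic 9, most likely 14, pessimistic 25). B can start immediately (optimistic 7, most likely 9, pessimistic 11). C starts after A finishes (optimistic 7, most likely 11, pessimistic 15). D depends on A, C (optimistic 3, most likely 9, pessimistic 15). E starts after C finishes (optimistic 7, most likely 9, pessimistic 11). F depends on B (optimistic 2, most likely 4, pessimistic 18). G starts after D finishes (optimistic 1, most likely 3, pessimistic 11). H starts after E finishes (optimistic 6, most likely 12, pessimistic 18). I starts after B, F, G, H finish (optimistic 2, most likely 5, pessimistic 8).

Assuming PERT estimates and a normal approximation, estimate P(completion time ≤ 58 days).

te_A = (9 + 4·14 + 25)/6 = 90/6 = 15; σ²_A = ((25−9)/6)² = 7.111
te_B = (7 + 4·9 + 11)/6 = 54/6 = 9; σ²_B = ((11−7)/6)² = 0.444
te_C = (7 + 4·11 + 15)/6 = 66/6 = 11; σ²_C = ((15−7)/6)² = 1.778
te_D = (3 + 4·9 + 15)/6 = 54/6 = 9; σ²_D = ((15−3)/6)² = 4.000
te_E = (7 + 4·9 + 11)/6 = 54/6 = 9; σ²_E = ((11−7)/6)² = 0.444
te_F = (2 + 4·4 + 18)/6 = 36/6 = 6; σ²_F = ((18−2)/6)² = 7.111
te_G = (1 + 4·3 + 11)/6 = 24/6 = 4; σ²_G = ((11−1)/6)² = 2.778
te_H = (6 + 4·12 + 18)/6 = 72/6 = 12; σ²_H = ((18−6)/6)² = 4.000
te_I = (2 + 4·5 + 8)/6 = 30/6 = 5; σ²_I = ((8−2)/6)² = 1.000

Forward pass:
ES_A = 0; EF_A = 15
ES_B = 0; EF_B = 9
ES_C = 15; EF_C = 15+11 = 26
ES_D = max(EF_A=15, EF_C=26) = 26; EF_D = 26+9 = 35
ES_E = 26; EF_E = 26+9 = 35
ES_F = 9; EF_F = 9+6 = 15
ES_G = 35; EF_G = 35+4 = 39
ES_H = 35; EF_H = 35+12 = 47
ES_I = max(EF_B=9, EF_F=15, EF_G=39, EF_H=47) = 47; EF_I = 47+5 = 52
Expected project duration μ = 52 days. Critical path: A → C → E → H → I.

Variance along critical path = 7.111 + 1.778 + 0.444 + 4.000 + 1.000 = 14.333; σ = √14.333 = 3.786 days.
Z = (58 − 52) / 3.786 = 1.585
P(T ≤ 58) = Φ(1.585) ≈ 0.943

0.943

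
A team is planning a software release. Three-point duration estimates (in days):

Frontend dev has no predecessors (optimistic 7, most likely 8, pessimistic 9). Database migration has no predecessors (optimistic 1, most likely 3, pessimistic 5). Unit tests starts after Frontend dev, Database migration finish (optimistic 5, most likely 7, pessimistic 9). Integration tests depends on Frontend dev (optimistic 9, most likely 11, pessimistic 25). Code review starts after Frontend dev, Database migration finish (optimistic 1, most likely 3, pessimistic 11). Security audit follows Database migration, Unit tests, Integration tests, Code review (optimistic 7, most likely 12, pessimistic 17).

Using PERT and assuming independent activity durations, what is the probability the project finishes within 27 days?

te_Frontend dev = (7 + 4·8 + 9)/6 = 48/6 = 8; σ²_Frontend dev = ((9−7)/6)² = 0.111
te_Database migration = (1 + 4·3 + 5)/6 = 18/6 = 3; σ²_Database migration = ((5−1)/6)² = 0.444
te_Unit tests = (5 + 4·7 + 9)/6 = 42/6 = 7; σ²_Unit tests = ((9−5)/6)² = 0.444
te_Integration tests = (9 + 4·11 + 25)/6 = 78/6 = 13; σ²_Integration tests = ((25−9)/6)² = 7.111
te_Code review = (1 + 4·3 + 11)/6 = 24/6 = 4; σ²_Code review = ((11−1)/6)² = 2.778
te_Security audit = (7 + 4·12 + 17)/6 = 72/6 = 12; σ²_Security audit = ((17−7)/6)² = 2.778

Forward pass:
ES_Frontend dev = 0; EF_Frontend dev = 8
ES_Database migration = 0; EF_Database migration = 3
ES_Unit tests = max(EF_Frontend dev=8, EF_Database migration=3) = 8; EF_Unit tests = 8+7 = 15
ES_Integration tests = 8; EF_Integration tests = 8+13 = 21
ES_Code review = max(EF_Frontend dev=8, EF_Database migration=3) = 8; EF_Code review = 8+4 = 12
ES_Security audit = max(EF_Database migration=3, EF_Unit tests=15, EF_Integration tests=21, EF_Code review=12) = 21; EF_Security audit = 21+12 = 33
Expected project duration μ = 33 days. Critical path: Frontend dev → Integration tests → Security audit.

Variance along critical path = 0.111 + 7.111 + 2.778 = 10.000; σ = √10.000 = 3.162 days.
Z = (27 − 33) / 3.162 = -1.897
P(T ≤ 27) = Φ(-1.897) ≈ 0.029

0.029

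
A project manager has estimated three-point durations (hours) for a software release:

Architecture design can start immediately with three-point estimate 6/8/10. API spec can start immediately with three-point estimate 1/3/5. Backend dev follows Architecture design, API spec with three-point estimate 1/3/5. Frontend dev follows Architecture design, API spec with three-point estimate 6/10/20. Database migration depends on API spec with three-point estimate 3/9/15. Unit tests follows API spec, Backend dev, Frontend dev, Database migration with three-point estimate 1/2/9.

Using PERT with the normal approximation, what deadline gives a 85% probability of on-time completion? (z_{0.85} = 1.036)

24.9 hours

te_Architecture design = (6 + 4·8 + 10)/6 = 48/6 = 8; σ²_Architecture design = ((10−6)/6)² = 0.444
te_API spec = (1 + 4·3 + 5)/6 = 18/6 = 3; σ²_API spec = ((5−1)/6)² = 0.444
te_Backend dev = (1 + 4·3 + 5)/6 = 18/6 = 3; σ²_Backend dev = ((5−1)/6)² = 0.444
te_Frontend dev = (6 + 4·10 + 20)/6 = 66/6 = 11; σ²_Frontend dev = ((20−6)/6)² = 5.444
te_Database migration = (3 + 4·9 + 15)/6 = 54/6 = 9; σ²_Database migration = ((15−3)/6)² = 4.000
te_Unit tests = (1 + 4·2 + 9)/6 = 18/6 = 3; σ²_Unit tests = ((9−1)/6)² = 1.778

Forward pass:
ES_Architecture design = 0; EF_Architecture design = 8
ES_API spec = 0; EF_API spec = 3
ES_Backend dev = max(EF_Architecture design=8, EF_API spec=3) = 8; EF_Backend dev = 8+3 = 11
ES_Frontend dev = max(EF_Architecture design=8, EF_API spec=3) = 8; EF_Frontend dev = 8+11 = 19
ES_Database migration = 3; EF_Database migration = 3+9 = 12
ES_Unit tests = max(EF_API spec=3, EF_Backend dev=11, EF_Frontend dev=19, EF_Database migration=12) = 19; EF_Unit tests = 19+3 = 22
Expected project duration μ = 22 hours. Critical path: Architecture design → Frontend dev → Unit tests.

Variance along critical path = 0.444 + 5.444 + 1.778 = 7.667; σ = 2.769 hours.
D = μ + z·σ = 22 + 1.036·2.769 = 24.9 hours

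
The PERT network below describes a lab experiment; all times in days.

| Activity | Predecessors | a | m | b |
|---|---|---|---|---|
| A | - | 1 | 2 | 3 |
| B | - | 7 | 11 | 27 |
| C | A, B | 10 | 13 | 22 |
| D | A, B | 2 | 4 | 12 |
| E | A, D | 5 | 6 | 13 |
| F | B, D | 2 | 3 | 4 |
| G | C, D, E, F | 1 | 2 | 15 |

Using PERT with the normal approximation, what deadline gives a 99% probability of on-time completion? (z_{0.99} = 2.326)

41.5 days

te_A = (1 + 4·2 + 3)/6 = 12/6 = 2; σ²_A = ((3−1)/6)² = 0.111
te_B = (7 + 4·11 + 27)/6 = 78/6 = 13; σ²_B = ((27−7)/6)² = 11.111
te_C = (10 + 4·13 + 22)/6 = 84/6 = 14; σ²_C = ((22−10)/6)² = 4.000
te_D = (2 + 4·4 + 12)/6 = 30/6 = 5; σ²_D = ((12−2)/6)² = 2.778
te_E = (5 + 4·6 + 13)/6 = 42/6 = 7; σ²_E = ((13−5)/6)² = 1.778
te_F = (2 + 4·3 + 4)/6 = 18/6 = 3; σ²_F = ((4−2)/6)² = 0.111
te_G = (1 + 4·2 + 15)/6 = 24/6 = 4; σ²_G = ((15−1)/6)² = 5.444

Forward pass:
ES_A = 0; EF_A = 2
ES_B = 0; EF_B = 13
ES_C = max(EF_A=2, EF_B=13) = 13; EF_C = 13+14 = 27
ES_D = max(EF_A=2, EF_B=13) = 13; EF_D = 13+5 = 18
ES_E = max(EF_A=2, EF_D=18) = 18; EF_E = 18+7 = 25
ES_F = max(EF_B=13, EF_D=18) = 18; EF_F = 18+3 = 21
ES_G = max(EF_C=27, EF_D=18, EF_E=25, EF_F=21) = 27; EF_G = 27+4 = 31
Expected project duration μ = 31 days. Critical path: B → C → G.

Variance along critical path = 11.111 + 4.000 + 5.444 = 20.556; σ = 4.534 days.
D = μ + z·σ = 31 + 2.326·4.534 = 41.5 days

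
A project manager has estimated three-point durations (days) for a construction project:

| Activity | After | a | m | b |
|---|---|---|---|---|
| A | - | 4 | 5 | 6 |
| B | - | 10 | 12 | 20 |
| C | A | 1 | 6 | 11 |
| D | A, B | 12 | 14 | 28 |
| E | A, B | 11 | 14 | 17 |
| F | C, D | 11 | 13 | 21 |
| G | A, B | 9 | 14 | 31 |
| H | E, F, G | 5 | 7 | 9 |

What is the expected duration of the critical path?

50 days

te_A = (4 + 4·5 + 6)/6 = 30/6 = 5
te_B = (10 + 4·12 + 20)/6 = 78/6 = 13
te_C = (1 + 4·6 + 11)/6 = 36/6 = 6
te_D = (12 + 4·14 + 28)/6 = 96/6 = 16
te_E = (11 + 4·14 + 17)/6 = 84/6 = 14
te_F = (11 + 4·13 + 21)/6 = 84/6 = 14
te_G = (9 + 4·14 + 31)/6 = 96/6 = 16
te_H = (5 + 4·7 + 9)/6 = 42/6 = 7

Forward pass:
ES_A = 0; EF_A = 5
ES_B = 0; EF_B = 13
ES_C = 5; EF_C = 5+6 = 11
ES_D = max(EF_A=5, EF_B=13) = 13; EF_D = 13+16 = 29
ES_E = max(EF_A=5, EF_B=13) = 13; EF_E = 13+14 = 27
ES_F = max(EF_C=11, EF_D=29) = 29; EF_F = 29+14 = 43
ES_G = max(EF_A=5, EF_B=13) = 13; EF_G = 13+16 = 29
ES_H = max(EF_E=27, EF_F=43, EF_G=29) = 43; EF_H = 43+7 = 50
Expected project duration μ = 50 days. Critical path: B → D → F → H.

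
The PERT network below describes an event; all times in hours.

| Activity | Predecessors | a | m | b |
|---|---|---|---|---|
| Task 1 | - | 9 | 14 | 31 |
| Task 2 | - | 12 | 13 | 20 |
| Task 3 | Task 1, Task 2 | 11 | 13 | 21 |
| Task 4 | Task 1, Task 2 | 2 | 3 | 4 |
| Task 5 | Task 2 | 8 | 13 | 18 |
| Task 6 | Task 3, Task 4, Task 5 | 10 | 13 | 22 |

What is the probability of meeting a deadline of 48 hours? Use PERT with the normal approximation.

te_Task 1 = (9 + 4·14 + 31)/6 = 96/6 = 16; σ²_Task 1 = ((31−9)/6)² = 13.444
te_Task 2 = (12 + 4·13 + 20)/6 = 84/6 = 14; σ²_Task 2 = ((20−12)/6)² = 1.778
te_Task 3 = (11 + 4·13 + 21)/6 = 84/6 = 14; σ²_Task 3 = ((21−11)/6)² = 2.778
te_Task 4 = (2 + 4·3 + 4)/6 = 18/6 = 3; σ²_Task 4 = ((4−2)/6)² = 0.111
te_Task 5 = (8 + 4·13 + 18)/6 = 78/6 = 13; σ²_Task 5 = ((18−8)/6)² = 2.778
te_Task 6 = (10 + 4·13 + 22)/6 = 84/6 = 14; σ²_Task 6 = ((22−10)/6)² = 4.000

Forward pass:
ES_Task 1 = 0; EF_Task 1 = 16
ES_Task 2 = 0; EF_Task 2 = 14
ES_Task 3 = max(EF_Task 1=16, EF_Task 2=14) = 16; EF_Task 3 = 16+14 = 30
ES_Task 4 = max(EF_Task 1=16, EF_Task 2=14) = 16; EF_Task 4 = 16+3 = 19
ES_Task 5 = 14; EF_Task 5 = 14+13 = 27
ES_Task 6 = max(EF_Task 3=30, EF_Task 4=19, EF_Task 5=27) = 30; EF_Task 6 = 30+14 = 44
Expected project duration μ = 44 hours. Critical path: Task 1 → Task 3 → Task 6.

Variance along critical path = 13.444 + 2.778 + 4.000 = 20.222; σ = √20.222 = 4.497 hours.
Z = (48 − 44) / 4.497 = 0.889
P(T ≤ 48) = Φ(0.889) ≈ 0.813

0.813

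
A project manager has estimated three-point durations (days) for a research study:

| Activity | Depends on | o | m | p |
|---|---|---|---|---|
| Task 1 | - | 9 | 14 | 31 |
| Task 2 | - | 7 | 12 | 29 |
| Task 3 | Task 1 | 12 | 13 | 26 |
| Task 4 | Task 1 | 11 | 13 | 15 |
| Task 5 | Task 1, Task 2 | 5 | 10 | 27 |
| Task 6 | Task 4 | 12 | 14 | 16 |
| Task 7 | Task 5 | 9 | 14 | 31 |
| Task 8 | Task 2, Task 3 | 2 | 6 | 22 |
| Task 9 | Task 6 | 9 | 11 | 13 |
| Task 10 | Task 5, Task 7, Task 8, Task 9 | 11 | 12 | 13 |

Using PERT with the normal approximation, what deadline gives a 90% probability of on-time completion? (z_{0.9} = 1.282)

te_Task 1 = (9 + 4·14 + 31)/6 = 96/6 = 16; σ²_Task 1 = ((31−9)/6)² = 13.444
te_Task 2 = (7 + 4·12 + 29)/6 = 84/6 = 14; σ²_Task 2 = ((29−7)/6)² = 13.444
te_Task 3 = (12 + 4·13 + 26)/6 = 90/6 = 15; σ²_Task 3 = ((26−12)/6)² = 5.444
te_Task 4 = (11 + 4·13 + 15)/6 = 78/6 = 13; σ²_Task 4 = ((15−11)/6)² = 0.444
te_Task 5 = (5 + 4·10 + 27)/6 = 72/6 = 12; σ²_Task 5 = ((27−5)/6)² = 13.444
te_Task 6 = (12 + 4·14 + 16)/6 = 84/6 = 14; σ²_Task 6 = ((16−12)/6)² = 0.444
te_Task 7 = (9 + 4·14 + 31)/6 = 96/6 = 16; σ²_Task 7 = ((31−9)/6)² = 13.444
te_Task 8 = (2 + 4·6 + 22)/6 = 48/6 = 8; σ²_Task 8 = ((22−2)/6)² = 11.111
te_Task 9 = (9 + 4·11 + 13)/6 = 66/6 = 11; σ²_Task 9 = ((13−9)/6)² = 0.444
te_Task 10 = (11 + 4·12 + 13)/6 = 72/6 = 12; σ²_Task 10 = ((13−11)/6)² = 0.111

Forward pass:
ES_Task 1 = 0; EF_Task 1 = 16
ES_Task 2 = 0; EF_Task 2 = 14
ES_Task 3 = 16; EF_Task 3 = 16+15 = 31
ES_Task 4 = 16; EF_Task 4 = 16+13 = 29
ES_Task 5 = max(EF_Task 1=16, EF_Task 2=14) = 16; EF_Task 5 = 16+12 = 28
ES_Task 6 = 29; EF_Task 6 = 29+14 = 43
ES_Task 7 = 28; EF_Task 7 = 28+16 = 44
ES_Task 8 = max(EF_Task 2=14, EF_Task 3=31) = 31; EF_Task 8 = 31+8 = 39
ES_Task 9 = 43; EF_Task 9 = 43+11 = 54
ES_Task 10 = max(EF_Task 5=28, EF_Task 7=44, EF_Task 8=39, EF_Task 9=54) = 54; EF_Task 10 = 54+12 = 66
Expected project duration μ = 66 days. Critical path: Task 1 → Task 4 → Task 6 → Task 9 → Task 10.

Variance along critical path = 13.444 + 0.444 + 0.444 + 0.444 + 0.111 = 14.889; σ = 3.859 days.
D = μ + z·σ = 66 + 1.282·3.859 = 70.9 days

70.9 days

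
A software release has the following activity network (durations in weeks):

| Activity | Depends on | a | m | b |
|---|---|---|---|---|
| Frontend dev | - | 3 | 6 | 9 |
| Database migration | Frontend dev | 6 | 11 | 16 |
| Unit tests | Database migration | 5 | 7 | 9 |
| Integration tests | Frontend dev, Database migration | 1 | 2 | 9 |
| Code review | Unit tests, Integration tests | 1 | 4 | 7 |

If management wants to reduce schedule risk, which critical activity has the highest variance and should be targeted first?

te_Frontend dev = (3 + 4·6 + 9)/6 = 36/6 = 6; σ²_Frontend dev = ((9−3)/6)² = 1.000
te_Database migration = (6 + 4·11 + 16)/6 = 66/6 = 11; σ²_Database migration = ((16−6)/6)² = 2.778
te_Unit tests = (5 + 4·7 + 9)/6 = 42/6 = 7; σ²_Unit tests = ((9−5)/6)² = 0.444
te_Integration tests = (1 + 4·2 + 9)/6 = 18/6 = 3; σ²_Integration tests = ((9−1)/6)² = 1.778
te_Code review = (1 + 4·4 + 7)/6 = 24/6 = 4; σ²_Code review = ((7−1)/6)² = 1.000

Forward pass:
ES_Frontend dev = 0; EF_Frontend dev = 6
ES_Database migration = 6; EF_Database migration = 6+11 = 17
ES_Unit tests = 17; EF_Unit tests = 17+7 = 24
ES_Integration tests = max(EF_Frontend dev=6, EF_Database migration=17) = 17; EF_Integration tests = 17+3 = 20
ES_Code review = max(EF_Unit tests=24, EF_Integration tests=20) = 24; EF_Code review = 24+4 = 28
Expected project duration μ = 28 weeks. Critical path: Frontend dev → Database migration → Unit tests → Code review.

Variances on critical path: σ²_Frontend dev=1.000, σ²_Database migration=2.778, σ²_Unit tests=0.444, σ²_Code review=1.000.
Largest is σ²_Database migration = 2.778.

Database migration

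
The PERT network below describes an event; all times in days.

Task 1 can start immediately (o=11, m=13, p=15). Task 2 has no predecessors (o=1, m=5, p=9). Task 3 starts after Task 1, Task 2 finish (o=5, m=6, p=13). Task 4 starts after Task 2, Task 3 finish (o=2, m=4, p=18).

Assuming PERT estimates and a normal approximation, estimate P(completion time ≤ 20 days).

te_Task 1 = (11 + 4·13 + 15)/6 = 78/6 = 13; σ²_Task 1 = ((15−11)/6)² = 0.444
te_Task 2 = (1 + 4·5 + 9)/6 = 30/6 = 5; σ²_Task 2 = ((9−1)/6)² = 1.778
te_Task 3 = (5 + 4·6 + 13)/6 = 42/6 = 7; σ²_Task 3 = ((13−5)/6)² = 1.778
te_Task 4 = (2 + 4·4 + 18)/6 = 36/6 = 6; σ²_Task 4 = ((18−2)/6)² = 7.111

Forward pass:
ES_Task 1 = 0; EF_Task 1 = 13
ES_Task 2 = 0; EF_Task 2 = 5
ES_Task 3 = max(EF_Task 1=13, EF_Task 2=5) = 13; EF_Task 3 = 13+7 = 20
ES_Task 4 = max(EF_Task 2=5, EF_Task 3=20) = 20; EF_Task 4 = 20+6 = 26
Expected project duration μ = 26 days. Critical path: Task 1 → Task 3 → Task 4.

Variance along critical path = 0.444 + 1.778 + 7.111 = 9.333; σ = √9.333 = 3.055 days.
Z = (20 − 26) / 3.055 = -1.964
P(T ≤ 20) = Φ(-1.964) ≈ 0.025

0.025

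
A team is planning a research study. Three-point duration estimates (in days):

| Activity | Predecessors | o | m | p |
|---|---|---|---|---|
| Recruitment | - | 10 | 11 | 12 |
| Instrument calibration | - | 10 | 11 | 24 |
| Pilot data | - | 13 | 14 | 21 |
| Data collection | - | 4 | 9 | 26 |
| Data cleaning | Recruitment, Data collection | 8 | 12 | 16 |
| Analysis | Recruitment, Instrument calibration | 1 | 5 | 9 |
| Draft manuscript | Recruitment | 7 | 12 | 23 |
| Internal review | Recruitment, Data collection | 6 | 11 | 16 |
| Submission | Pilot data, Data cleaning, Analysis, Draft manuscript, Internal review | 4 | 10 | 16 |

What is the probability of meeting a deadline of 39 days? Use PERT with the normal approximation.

te_Recruitment = (10 + 4·11 + 12)/6 = 66/6 = 11; σ²_Recruitment = ((12−10)/6)² = 0.111
te_Instrument calibration = (10 + 4·11 + 24)/6 = 78/6 = 13; σ²_Instrument calibration = ((24−10)/6)² = 5.444
te_Pilot data = (13 + 4·14 + 21)/6 = 90/6 = 15; σ²_Pilot data = ((21−13)/6)² = 1.778
te_Data collection = (4 + 4·9 + 26)/6 = 66/6 = 11; σ²_Data collection = ((26−4)/6)² = 13.444
te_Data cleaning = (8 + 4·12 + 16)/6 = 72/6 = 12; σ²_Data cleaning = ((16−8)/6)² = 1.778
te_Analysis = (1 + 4·5 + 9)/6 = 30/6 = 5; σ²_Analysis = ((9−1)/6)² = 1.778
te_Draft manuscript = (7 + 4·12 + 23)/6 = 78/6 = 13; σ²_Draft manuscript = ((23−7)/6)² = 7.111
te_Internal review = (6 + 4·11 + 16)/6 = 66/6 = 11; σ²_Internal review = ((16−6)/6)² = 2.778
te_Submission = (4 + 4·10 + 16)/6 = 60/6 = 10; σ²_Submission = ((16−4)/6)² = 4.000

Forward pass:
ES_Recruitment = 0; EF_Recruitment = 11
ES_Instrument calibration = 0; EF_Instrument calibration = 13
ES_Pilot data = 0; EF_Pilot data = 15
ES_Data collection = 0; EF_Data collection = 11
ES_Data cleaning = max(EF_Recruitment=11, EF_Data collection=11) = 11; EF_Data cleaning = 11+12 = 23
ES_Analysis = max(EF_Recruitment=11, EF_Instrument calibration=13) = 13; EF_Analysis = 13+5 = 18
ES_Draft manuscript = 11; EF_Draft manuscript = 11+13 = 24
ES_Internal review = max(EF_Recruitment=11, EF_Data collection=11) = 11; EF_Internal review = 11+11 = 22
ES_Submission = max(EF_Pilot data=15, EF_Data cleaning=23, EF_Analysis=18, EF_Draft manuscript=24, EF_Internal review=22) = 24; EF_Submission = 24+10 = 34
Expected project duration μ = 34 days. Critical path: Recruitment → Draft manuscript → Submission.

Variance along critical path = 0.111 + 7.111 + 4.000 = 11.222; σ = √11.222 = 3.350 days.
Z = (39 − 34) / 3.350 = 1.493
P(T ≤ 39) = Φ(1.493) ≈ 0.932

0.932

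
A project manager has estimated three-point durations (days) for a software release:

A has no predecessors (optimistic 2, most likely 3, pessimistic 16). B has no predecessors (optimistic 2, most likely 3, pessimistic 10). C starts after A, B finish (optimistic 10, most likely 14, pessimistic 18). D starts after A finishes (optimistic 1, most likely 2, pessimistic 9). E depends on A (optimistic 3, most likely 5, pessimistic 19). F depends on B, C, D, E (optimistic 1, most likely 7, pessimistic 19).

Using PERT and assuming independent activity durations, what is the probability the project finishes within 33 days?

0.932

te_A = (2 + 4·3 + 16)/6 = 30/6 = 5; σ²_A = ((16−2)/6)² = 5.444
te_B = (2 + 4·3 + 10)/6 = 24/6 = 4; σ²_B = ((10−2)/6)² = 1.778
te_C = (10 + 4·14 + 18)/6 = 84/6 = 14; σ²_C = ((18−10)/6)² = 1.778
te_D = (1 + 4·2 + 9)/6 = 18/6 = 3; σ²_D = ((9−1)/6)² = 1.778
te_E = (3 + 4·5 + 19)/6 = 42/6 = 7; σ²_E = ((19−3)/6)² = 7.111
te_F = (1 + 4·7 + 19)/6 = 48/6 = 8; σ²_F = ((19−1)/6)² = 9.000

Forward pass:
ES_A = 0; EF_A = 5
ES_B = 0; EF_B = 4
ES_C = max(EF_A=5, EF_B=4) = 5; EF_C = 5+14 = 19
ES_D = 5; EF_D = 5+3 = 8
ES_E = 5; EF_E = 5+7 = 12
ES_F = max(EF_B=4, EF_C=19, EF_D=8, EF_E=12) = 19; EF_F = 19+8 = 27
Expected project duration μ = 27 days. Critical path: A → C → F.

Variance along critical path = 5.444 + 1.778 + 9.000 = 16.222; σ = √16.222 = 4.028 days.
Z = (33 − 27) / 4.028 = 1.490
P(T ≤ 33) = Φ(1.490) ≈ 0.932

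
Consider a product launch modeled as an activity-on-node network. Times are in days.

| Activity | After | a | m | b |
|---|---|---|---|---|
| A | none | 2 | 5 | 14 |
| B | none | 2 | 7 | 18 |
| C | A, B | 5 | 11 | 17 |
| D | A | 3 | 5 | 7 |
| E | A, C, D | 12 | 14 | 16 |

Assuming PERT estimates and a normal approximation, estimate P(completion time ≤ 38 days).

0.929

te_A = (2 + 4·5 + 14)/6 = 36/6 = 6; σ²_A = ((14−2)/6)² = 4.000
te_B = (2 + 4·7 + 18)/6 = 48/6 = 8; σ²_B = ((18−2)/6)² = 7.111
te_C = (5 + 4·11 + 17)/6 = 66/6 = 11; σ²_C = ((17−5)/6)² = 4.000
te_D = (3 + 4·5 + 7)/6 = 30/6 = 5; σ²_D = ((7−3)/6)² = 0.444
te_E = (12 + 4·14 + 16)/6 = 84/6 = 14; σ²_E = ((16−12)/6)² = 0.444

Forward pass:
ES_A = 0; EF_A = 6
ES_B = 0; EF_B = 8
ES_C = max(EF_A=6, EF_B=8) = 8; EF_C = 8+11 = 19
ES_D = 6; EF_D = 6+5 = 11
ES_E = max(EF_A=6, EF_C=19, EF_D=11) = 19; EF_E = 19+14 = 33
Expected project duration μ = 33 days. Critical path: B → C → E.

Variance along critical path = 7.111 + 4.000 + 0.444 = 11.556; σ = √11.556 = 3.399 days.
Z = (38 − 33) / 3.399 = 1.471
P(T ≤ 38) = Φ(1.471) ≈ 0.929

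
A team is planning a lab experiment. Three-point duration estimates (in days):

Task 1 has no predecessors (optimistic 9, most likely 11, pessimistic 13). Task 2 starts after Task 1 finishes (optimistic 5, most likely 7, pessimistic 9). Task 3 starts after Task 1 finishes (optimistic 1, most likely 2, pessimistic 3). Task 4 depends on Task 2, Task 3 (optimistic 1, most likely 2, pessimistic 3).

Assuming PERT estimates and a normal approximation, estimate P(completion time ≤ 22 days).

0.977

te_Task 1 = (9 + 4·11 + 13)/6 = 66/6 = 11; σ²_Task 1 = ((13−9)/6)² = 0.444
te_Task 2 = (5 + 4·7 + 9)/6 = 42/6 = 7; σ²_Task 2 = ((9−5)/6)² = 0.444
te_Task 3 = (1 + 4·2 + 3)/6 = 12/6 = 2; σ²_Task 3 = ((3−1)/6)² = 0.111
te_Task 4 = (1 + 4·2 + 3)/6 = 12/6 = 2; σ²_Task 4 = ((3−1)/6)² = 0.111

Forward pass:
ES_Task 1 = 0; EF_Task 1 = 11
ES_Task 2 = 11; EF_Task 2 = 11+7 = 18
ES_Task 3 = 11; EF_Task 3 = 11+2 = 13
ES_Task 4 = max(EF_Task 2=18, EF_Task 3=13) = 18; EF_Task 4 = 18+2 = 20
Expected project duration μ = 20 days. Critical path: Task 1 → Task 2 → Task 4.

Variance along critical path = 0.444 + 0.444 + 0.111 = 1.000; σ = √1.000 = 1.000 days.
Z = (22 − 20) / 1.000 = 2.000
P(T ≤ 22) = Φ(2.000) ≈ 0.977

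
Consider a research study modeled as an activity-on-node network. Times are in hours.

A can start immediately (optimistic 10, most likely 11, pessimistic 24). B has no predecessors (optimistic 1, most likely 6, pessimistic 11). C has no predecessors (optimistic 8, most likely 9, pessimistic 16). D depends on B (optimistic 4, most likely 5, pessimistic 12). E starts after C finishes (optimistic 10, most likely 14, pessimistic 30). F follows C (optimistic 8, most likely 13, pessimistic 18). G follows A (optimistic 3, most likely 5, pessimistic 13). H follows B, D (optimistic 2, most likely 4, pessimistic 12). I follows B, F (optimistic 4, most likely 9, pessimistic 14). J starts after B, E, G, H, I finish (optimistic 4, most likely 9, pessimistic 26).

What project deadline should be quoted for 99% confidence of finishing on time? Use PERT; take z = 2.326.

53.6 hours

te_A = (10 + 4·11 + 24)/6 = 78/6 = 13; σ²_A = ((24−10)/6)² = 5.444
te_B = (1 + 4·6 + 11)/6 = 36/6 = 6; σ²_B = ((11−1)/6)² = 2.778
te_C = (8 + 4·9 + 16)/6 = 60/6 = 10; σ²_C = ((16−8)/6)² = 1.778
te_D = (4 + 4·5 + 12)/6 = 36/6 = 6; σ²_D = ((12−4)/6)² = 1.778
te_E = (10 + 4·14 + 30)/6 = 96/6 = 16; σ²_E = ((30−10)/6)² = 11.111
te_F = (8 + 4·13 + 18)/6 = 78/6 = 13; σ²_F = ((18−8)/6)² = 2.778
te_G = (3 + 4·5 + 13)/6 = 36/6 = 6; σ²_G = ((13−3)/6)² = 2.778
te_H = (2 + 4·4 + 12)/6 = 30/6 = 5; σ²_H = ((12−2)/6)² = 2.778
te_I = (4 + 4·9 + 14)/6 = 54/6 = 9; σ²_I = ((14−4)/6)² = 2.778
te_J = (4 + 4·9 + 26)/6 = 66/6 = 11; σ²_J = ((26−4)/6)² = 13.444

Forward pass:
ES_A = 0; EF_A = 13
ES_B = 0; EF_B = 6
ES_C = 0; EF_C = 10
ES_D = 6; EF_D = 6+6 = 12
ES_E = 10; EF_E = 10+16 = 26
ES_F = 10; EF_F = 10+13 = 23
ES_G = 13; EF_G = 13+6 = 19
ES_H = max(EF_B=6, EF_D=12) = 12; EF_H = 12+5 = 17
ES_I = max(EF_B=6, EF_F=23) = 23; EF_I = 23+9 = 32
ES_J = max(EF_B=6, EF_E=26, EF_G=19, EF_H=17, EF_I=32) = 32; EF_J = 32+11 = 43
Expected project duration μ = 43 hours. Critical path: C → F → I → J.

Variance along critical path = 1.778 + 2.778 + 2.778 + 13.444 = 20.778; σ = 4.558 hours.
D = μ + z·σ = 43 + 2.326·4.558 = 53.6 hours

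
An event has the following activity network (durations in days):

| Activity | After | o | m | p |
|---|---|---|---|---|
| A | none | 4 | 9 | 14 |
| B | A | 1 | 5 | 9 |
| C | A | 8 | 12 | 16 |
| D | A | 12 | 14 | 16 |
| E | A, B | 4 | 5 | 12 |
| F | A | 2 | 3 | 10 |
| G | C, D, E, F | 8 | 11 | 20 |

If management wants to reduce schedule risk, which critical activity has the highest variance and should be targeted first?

G

te_A = (4 + 4·9 + 14)/6 = 54/6 = 9; σ²_A = ((14−4)/6)² = 2.778
te_B = (1 + 4·5 + 9)/6 = 30/6 = 5; σ²_B = ((9−1)/6)² = 1.778
te_C = (8 + 4·12 + 16)/6 = 72/6 = 12; σ²_C = ((16−8)/6)² = 1.778
te_D = (12 + 4·14 + 16)/6 = 84/6 = 14; σ²_D = ((16−12)/6)² = 0.444
te_E = (4 + 4·5 + 12)/6 = 36/6 = 6; σ²_E = ((12−4)/6)² = 1.778
te_F = (2 + 4·3 + 10)/6 = 24/6 = 4; σ²_F = ((10−2)/6)² = 1.778
te_G = (8 + 4·11 + 20)/6 = 72/6 = 12; σ²_G = ((20−8)/6)² = 4.000

Forward pass:
ES_A = 0; EF_A = 9
ES_B = 9; EF_B = 9+5 = 14
ES_C = 9; EF_C = 9+12 = 21
ES_D = 9; EF_D = 9+14 = 23
ES_E = max(EF_A=9, EF_B=14) = 14; EF_E = 14+6 = 20
ES_F = 9; EF_F = 9+4 = 13
ES_G = max(EF_C=21, EF_D=23, EF_E=20, EF_F=13) = 23; EF_G = 23+12 = 35
Expected project duration μ = 35 days. Critical path: A → D → G.

Variances on critical path: σ²_A=2.778, σ²_D=0.444, σ²_G=4.000.
Largest is σ²_G = 4.000.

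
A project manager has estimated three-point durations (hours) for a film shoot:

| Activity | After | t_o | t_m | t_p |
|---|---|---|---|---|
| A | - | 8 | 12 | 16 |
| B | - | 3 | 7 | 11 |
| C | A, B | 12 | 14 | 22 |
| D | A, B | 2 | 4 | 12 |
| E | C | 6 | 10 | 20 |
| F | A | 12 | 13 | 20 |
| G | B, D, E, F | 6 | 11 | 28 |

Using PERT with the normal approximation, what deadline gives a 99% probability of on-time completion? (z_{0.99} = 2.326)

62.3 hours

te_A = (8 + 4·12 + 16)/6 = 72/6 = 12; σ²_A = ((16−8)/6)² = 1.778
te_B = (3 + 4·7 + 11)/6 = 42/6 = 7; σ²_B = ((11−3)/6)² = 1.778
te_C = (12 + 4·14 + 22)/6 = 90/6 = 15; σ²_C = ((22−12)/6)² = 2.778
te_D = (2 + 4·4 + 12)/6 = 30/6 = 5; σ²_D = ((12−2)/6)² = 2.778
te_E = (6 + 4·10 + 20)/6 = 66/6 = 11; σ²_E = ((20−6)/6)² = 5.444
te_F = (12 + 4·13 + 20)/6 = 84/6 = 14; σ²_F = ((20−12)/6)² = 1.778
te_G = (6 + 4·11 + 28)/6 = 78/6 = 13; σ²_G = ((28−6)/6)² = 13.444

Forward pass:
ES_A = 0; EF_A = 12
ES_B = 0; EF_B = 7
ES_C = max(EF_A=12, EF_B=7) = 12; EF_C = 12+15 = 27
ES_D = max(EF_A=12, EF_B=7) = 12; EF_D = 12+5 = 17
ES_E = 27; EF_E = 27+11 = 38
ES_F = 12; EF_F = 12+14 = 26
ES_G = max(EF_B=7, EF_D=17, EF_E=38, EF_F=26) = 38; EF_G = 38+13 = 51
Expected project duration μ = 51 hours. Critical path: A → C → E → G.

Variance along critical path = 1.778 + 2.778 + 5.444 + 13.444 = 23.444; σ = 4.842 hours.
D = μ + z·σ = 51 + 2.326·4.842 = 62.3 hours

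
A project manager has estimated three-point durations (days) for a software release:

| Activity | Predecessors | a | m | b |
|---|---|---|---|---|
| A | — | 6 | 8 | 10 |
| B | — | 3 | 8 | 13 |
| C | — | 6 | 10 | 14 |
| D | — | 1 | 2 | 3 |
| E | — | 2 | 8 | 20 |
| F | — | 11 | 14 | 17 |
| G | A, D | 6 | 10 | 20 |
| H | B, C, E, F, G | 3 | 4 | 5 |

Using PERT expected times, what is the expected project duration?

23 days

te_A = (6 + 4·8 + 10)/6 = 48/6 = 8
te_B = (3 + 4·8 + 13)/6 = 48/6 = 8
te_C = (6 + 4·10 + 14)/6 = 60/6 = 10
te_D = (1 + 4·2 + 3)/6 = 12/6 = 2
te_E = (2 + 4·8 + 20)/6 = 54/6 = 9
te_F = (11 + 4·14 + 17)/6 = 84/6 = 14
te_G = (6 + 4·10 + 20)/6 = 66/6 = 11
te_H = (3 + 4·4 + 5)/6 = 24/6 = 4

Forward pass:
ES_A = 0; EF_A = 8
ES_B = 0; EF_B = 8
ES_C = 0; EF_C = 10
ES_D = 0; EF_D = 2
ES_E = 0; EF_E = 9
ES_F = 0; EF_F = 14
ES_G = max(EF_A=8, EF_D=2) = 8; EF_G = 8+11 = 19
ES_H = max(EF_B=8, EF_C=10, EF_E=9, EF_F=14, EF_G=19) = 19; EF_H = 19+4 = 23
Expected project duration μ = 23 days. Critical path: A → G → H.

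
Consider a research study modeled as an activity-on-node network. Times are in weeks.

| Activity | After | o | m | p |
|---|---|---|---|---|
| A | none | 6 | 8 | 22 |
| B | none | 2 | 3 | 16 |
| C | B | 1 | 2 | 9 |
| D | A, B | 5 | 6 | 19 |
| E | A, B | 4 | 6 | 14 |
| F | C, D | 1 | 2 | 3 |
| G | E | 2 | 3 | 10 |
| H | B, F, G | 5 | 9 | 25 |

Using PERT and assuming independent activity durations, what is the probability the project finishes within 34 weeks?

te_A = (6 + 4·8 + 22)/6 = 60/6 = 10; σ²_A = ((22−6)/6)² = 7.111
te_B = (2 + 4·3 + 16)/6 = 30/6 = 5; σ²_B = ((16−2)/6)² = 5.444
te_C = (1 + 4·2 + 9)/6 = 18/6 = 3; σ²_C = ((9−1)/6)² = 1.778
te_D = (5 + 4·6 + 19)/6 = 48/6 = 8; σ²_D = ((19−5)/6)² = 5.444
te_E = (4 + 4·6 + 14)/6 = 42/6 = 7; σ²_E = ((14−4)/6)² = 2.778
te_F = (1 + 4·2 + 3)/6 = 12/6 = 2; σ²_F = ((3−1)/6)² = 0.111
te_G = (2 + 4·3 + 10)/6 = 24/6 = 4; σ²_G = ((10−2)/6)² = 1.778
te_H = (5 + 4·9 + 25)/6 = 66/6 = 11; σ²_H = ((25−5)/6)² = 11.111

Forward pass:
ES_A = 0; EF_A = 10
ES_B = 0; EF_B = 5
ES_C = 5; EF_C = 5+3 = 8
ES_D = max(EF_A=10, EF_B=5) = 10; EF_D = 10+8 = 18
ES_E = max(EF_A=10, EF_B=5) = 10; EF_E = 10+7 = 17
ES_F = max(EF_C=8, EF_D=18) = 18; EF_F = 18+2 = 20
ES_G = 17; EF_G = 17+4 = 21
ES_H = max(EF_B=5, EF_F=20, EF_G=21) = 21; EF_H = 21+11 = 32
Expected project duration μ = 32 weeks. Critical path: A → E → G → H.

Variance along critical path = 7.111 + 2.778 + 1.778 + 11.111 = 22.778; σ = √22.778 = 4.773 weeks.
Z = (34 − 32) / 4.773 = 0.419
P(T ≤ 34) = Φ(0.419) ≈ 0.662

0.662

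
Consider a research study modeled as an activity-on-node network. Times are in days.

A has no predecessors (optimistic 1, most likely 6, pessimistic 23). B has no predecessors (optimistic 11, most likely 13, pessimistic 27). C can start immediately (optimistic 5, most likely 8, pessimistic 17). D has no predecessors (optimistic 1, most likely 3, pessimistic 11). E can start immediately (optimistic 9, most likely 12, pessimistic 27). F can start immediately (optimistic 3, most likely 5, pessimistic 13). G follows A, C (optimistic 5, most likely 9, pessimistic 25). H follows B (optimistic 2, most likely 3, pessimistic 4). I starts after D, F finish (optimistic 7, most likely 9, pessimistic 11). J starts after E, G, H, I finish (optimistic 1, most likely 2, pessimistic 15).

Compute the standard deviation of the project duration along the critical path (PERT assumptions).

4.53 days

te_A = (1 + 4·6 + 23)/6 = 48/6 = 8; σ²_A = ((23−1)/6)² = 13.444
te_B = (11 + 4·13 + 27)/6 = 90/6 = 15; σ²_B = ((27−11)/6)² = 7.111
te_C = (5 + 4·8 + 17)/6 = 54/6 = 9; σ²_C = ((17−5)/6)² = 4.000
te_D = (1 + 4·3 + 11)/6 = 24/6 = 4; σ²_D = ((11−1)/6)² = 2.778
te_E = (9 + 4·12 + 27)/6 = 84/6 = 14; σ²_E = ((27−9)/6)² = 9.000
te_F = (3 + 4·5 + 13)/6 = 36/6 = 6; σ²_F = ((13−3)/6)² = 2.778
te_G = (5 + 4·9 + 25)/6 = 66/6 = 11; σ²_G = ((25−5)/6)² = 11.111
te_H = (2 + 4·3 + 4)/6 = 18/6 = 3; σ²_H = ((4−2)/6)² = 0.111
te_I = (7 + 4·9 + 11)/6 = 54/6 = 9; σ²_I = ((11−7)/6)² = 0.444
te_J = (1 + 4·2 + 15)/6 = 24/6 = 4; σ²_J = ((15−1)/6)² = 5.444

Forward pass:
ES_A = 0; EF_A = 8
ES_B = 0; EF_B = 15
ES_C = 0; EF_C = 9
ES_D = 0; EF_D = 4
ES_E = 0; EF_E = 14
ES_F = 0; EF_F = 6
ES_G = max(EF_A=8, EF_C=9) = 9; EF_G = 9+11 = 20
ES_H = 15; EF_H = 15+3 = 18
ES_I = max(EF_D=4, EF_F=6) = 6; EF_I = 6+9 = 15
ES_J = max(EF_E=14, EF_G=20, EF_H=18, EF_I=15) = 20; EF_J = 20+4 = 24
Expected project duration μ = 24 days. Critical path: C → G → J.

Variance along critical path = 4.000 + 11.111 + 5.444 = 20.556
σ = √20.556 = 4.534 days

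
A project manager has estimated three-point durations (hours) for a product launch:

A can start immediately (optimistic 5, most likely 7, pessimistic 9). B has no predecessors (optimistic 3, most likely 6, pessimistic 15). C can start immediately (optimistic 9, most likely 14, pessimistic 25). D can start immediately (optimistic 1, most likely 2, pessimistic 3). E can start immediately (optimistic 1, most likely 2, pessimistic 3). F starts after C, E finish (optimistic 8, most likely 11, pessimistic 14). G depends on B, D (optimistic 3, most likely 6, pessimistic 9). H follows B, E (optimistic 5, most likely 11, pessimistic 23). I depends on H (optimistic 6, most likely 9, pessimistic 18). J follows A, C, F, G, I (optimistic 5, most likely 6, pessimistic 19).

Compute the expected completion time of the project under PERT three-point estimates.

te_A = (5 + 4·7 + 9)/6 = 42/6 = 7
te_B = (3 + 4·6 + 15)/6 = 42/6 = 7
te_C = (9 + 4·14 + 25)/6 = 90/6 = 15
te_D = (1 + 4·2 + 3)/6 = 12/6 = 2
te_E = (1 + 4·2 + 3)/6 = 12/6 = 2
te_F = (8 + 4·11 + 14)/6 = 66/6 = 11
te_G = (3 + 4·6 + 9)/6 = 36/6 = 6
te_H = (5 + 4·11 + 23)/6 = 72/6 = 12
te_I = (6 + 4·9 + 18)/6 = 60/6 = 10
te_J = (5 + 4·6 + 19)/6 = 48/6 = 8

Forward pass:
ES_A = 0; EF_A = 7
ES_B = 0; EF_B = 7
ES_C = 0; EF_C = 15
ES_D = 0; EF_D = 2
ES_E = 0; EF_E = 2
ES_F = max(EF_C=15, EF_E=2) = 15; EF_F = 15+11 = 26
ES_G = max(EF_B=7, EF_D=2) = 7; EF_G = 7+6 = 13
ES_H = max(EF_B=7, EF_E=2) = 7; EF_H = 7+12 = 19
ES_I = 19; EF_I = 19+10 = 29
ES_J = max(EF_A=7, EF_C=15, EF_F=26, EF_G=13, EF_I=29) = 29; EF_J = 29+8 = 37
Expected project duration μ = 37 hours. Critical path: B → H → I → J.

37 hours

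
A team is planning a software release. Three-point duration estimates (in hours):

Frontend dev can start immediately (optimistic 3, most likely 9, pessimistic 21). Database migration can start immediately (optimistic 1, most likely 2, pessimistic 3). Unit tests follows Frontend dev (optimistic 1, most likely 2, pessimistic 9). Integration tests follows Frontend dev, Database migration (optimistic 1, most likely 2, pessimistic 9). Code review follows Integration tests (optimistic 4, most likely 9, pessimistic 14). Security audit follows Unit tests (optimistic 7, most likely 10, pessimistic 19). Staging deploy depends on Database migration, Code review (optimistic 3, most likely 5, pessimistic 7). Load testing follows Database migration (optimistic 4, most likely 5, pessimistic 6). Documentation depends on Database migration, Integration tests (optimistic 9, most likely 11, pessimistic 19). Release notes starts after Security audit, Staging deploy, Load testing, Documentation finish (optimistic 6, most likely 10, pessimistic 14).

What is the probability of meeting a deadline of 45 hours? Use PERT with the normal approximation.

te_Frontend dev = (3 + 4·9 + 21)/6 = 60/6 = 10; σ²_Frontend dev = ((21−3)/6)² = 9.000
te_Database migration = (1 + 4·2 + 3)/6 = 12/6 = 2; σ²_Database migration = ((3−1)/6)² = 0.111
te_Unit tests = (1 + 4·2 + 9)/6 = 18/6 = 3; σ²_Unit tests = ((9−1)/6)² = 1.778
te_Integration tests = (1 + 4·2 + 9)/6 = 18/6 = 3; σ²_Integration tests = ((9−1)/6)² = 1.778
te_Code review = (4 + 4·9 + 14)/6 = 54/6 = 9; σ²_Code review = ((14−4)/6)² = 2.778
te_Security audit = (7 + 4·10 + 19)/6 = 66/6 = 11; σ²_Security audit = ((19−7)/6)² = 4.000
te_Staging deploy = (3 + 4·5 + 7)/6 = 30/6 = 5; σ²_Staging deploy = ((7−3)/6)² = 0.444
te_Load testing = (4 + 4·5 + 6)/6 = 30/6 = 5; σ²_Load testing = ((6−4)/6)² = 0.111
te_Documentation = (9 + 4·11 + 19)/6 = 72/6 = 12; σ²_Documentation = ((19−9)/6)² = 2.778
te_Release notes = (6 + 4·10 + 14)/6 = 60/6 = 10; σ²_Release notes = ((14−6)/6)² = 1.778

Forward pass:
ES_Frontend dev = 0; EF_Frontend dev = 10
ES_Database migration = 0; EF_Database migration = 2
ES_Unit tests = 10; EF_Unit tests = 10+3 = 13
ES_Integration tests = max(EF_Frontend dev=10, EF_Database migration=2) = 10; EF_Integration tests = 10+3 = 13
ES_Code review = 13; EF_Code review = 13+9 = 22
ES_Security audit = 13; EF_Security audit = 13+11 = 24
ES_Staging deploy = max(EF_Database migration=2, EF_Code review=22) = 22; EF_Staging deploy = 22+5 = 27
ES_Load testing = 2; EF_Load testing = 2+5 = 7
ES_Documentation = max(EF_Database migration=2, EF_Integration tests=13) = 13; EF_Documentation = 13+12 = 25
ES_Release notes = max(EF_Security audit=24, EF_Staging deploy=27, EF_Load testing=7, EF_Documentation=25) = 27; EF_Release notes = 27+10 = 37
Expected project duration μ = 37 hours. Critical path: Frontend dev → Integration tests → Code review → Staging deploy → Release notes.

Variance along critical path = 9.000 + 1.778 + 2.778 + 0.444 + 1.778 = 15.778; σ = √15.778 = 3.972 hours.
Z = (45 − 37) / 3.972 = 2.014
P(T ≤ 45) = Φ(2.014) ≈ 0.978

0.978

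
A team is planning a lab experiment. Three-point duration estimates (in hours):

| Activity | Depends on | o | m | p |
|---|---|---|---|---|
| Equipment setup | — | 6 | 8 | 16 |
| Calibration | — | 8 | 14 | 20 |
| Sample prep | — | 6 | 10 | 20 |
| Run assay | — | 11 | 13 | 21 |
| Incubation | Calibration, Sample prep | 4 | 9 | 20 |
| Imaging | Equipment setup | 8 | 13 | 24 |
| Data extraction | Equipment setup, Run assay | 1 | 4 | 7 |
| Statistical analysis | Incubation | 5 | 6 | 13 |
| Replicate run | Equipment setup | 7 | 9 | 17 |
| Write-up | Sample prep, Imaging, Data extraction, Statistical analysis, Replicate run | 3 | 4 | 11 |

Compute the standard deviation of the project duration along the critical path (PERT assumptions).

te_Equipment setup = (6 + 4·8 + 16)/6 = 54/6 = 9; σ²_Equipment setup = ((16−6)/6)² = 2.778
te_Calibration = (8 + 4·14 + 20)/6 = 84/6 = 14; σ²_Calibration = ((20−8)/6)² = 4.000
te_Sample prep = (6 + 4·10 + 20)/6 = 66/6 = 11; σ²_Sample prep = ((20−6)/6)² = 5.444
te_Run assay = (11 + 4·13 + 21)/6 = 84/6 = 14; σ²_Run assay = ((21−11)/6)² = 2.778
te_Incubation = (4 + 4·9 + 20)/6 = 60/6 = 10; σ²_Incubation = ((20−4)/6)² = 7.111
te_Imaging = (8 + 4·13 + 24)/6 = 84/6 = 14; σ²_Imaging = ((24−8)/6)² = 7.111
te_Data extraction = (1 + 4·4 + 7)/6 = 24/6 = 4; σ²_Data extraction = ((7−1)/6)² = 1.000
te_Statistical analysis = (5 + 4·6 + 13)/6 = 42/6 = 7; σ²_Statistical analysis = ((13−5)/6)² = 1.778
te_Replicate run = (7 + 4·9 + 17)/6 = 60/6 = 10; σ²_Replicate run = ((17−7)/6)² = 2.778
te_Write-up = (3 + 4·4 + 11)/6 = 30/6 = 5; σ²_Write-up = ((11−3)/6)² = 1.778

Forward pass:
ES_Equipment setup = 0; EF_Equipment setup = 9
ES_Calibration = 0; EF_Calibration = 14
ES_Sample prep = 0; EF_Sample prep = 11
ES_Run assay = 0; EF_Run assay = 14
ES_Incubation = max(EF_Calibration=14, EF_Sample prep=11) = 14; EF_Incubation = 14+10 = 24
ES_Imaging = 9; EF_Imaging = 9+14 = 23
ES_Data extraction = max(EF_Equipment setup=9, EF_Run assay=14) = 14; EF_Data extraction = 14+4 = 18
ES_Statistical analysis = 24; EF_Statistical analysis = 24+7 = 31
ES_Replicate run = 9; EF_Replicate run = 9+10 = 19
ES_Write-up = max(EF_Sample prep=11, EF_Imaging=23, EF_Data extraction=18, EF_Statistical analysis=31, EF_Replicate run=19) = 31; EF_Write-up = 31+5 = 36
Expected project duration μ = 36 hours. Critical path: Calibration → Incubation → Statistical analysis → Write-up.

Variance along critical path = 4.000 + 7.111 + 1.778 + 1.778 = 14.667
σ = √14.667 = 3.830 hours

3.83 hours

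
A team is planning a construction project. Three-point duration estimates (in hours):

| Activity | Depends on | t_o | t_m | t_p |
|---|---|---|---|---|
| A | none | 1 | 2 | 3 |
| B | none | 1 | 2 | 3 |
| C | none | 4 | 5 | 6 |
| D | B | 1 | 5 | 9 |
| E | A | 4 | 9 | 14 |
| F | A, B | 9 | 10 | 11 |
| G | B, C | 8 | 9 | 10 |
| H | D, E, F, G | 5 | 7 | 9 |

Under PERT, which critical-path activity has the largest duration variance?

te_A = (1 + 4·2 + 3)/6 = 12/6 = 2; σ²_A = ((3−1)/6)² = 0.111
te_B = (1 + 4·2 + 3)/6 = 12/6 = 2; σ²_B = ((3−1)/6)² = 0.111
te_C = (4 + 4·5 + 6)/6 = 30/6 = 5; σ²_C = ((6−4)/6)² = 0.111
te_D = (1 + 4·5 + 9)/6 = 30/6 = 5; σ²_D = ((9−1)/6)² = 1.778
te_E = (4 + 4·9 + 14)/6 = 54/6 = 9; σ²_E = ((14−4)/6)² = 2.778
te_F = (9 + 4·10 + 11)/6 = 60/6 = 10; σ²_F = ((11−9)/6)² = 0.111
te_G = (8 + 4·9 + 10)/6 = 54/6 = 9; σ²_G = ((10−8)/6)² = 0.111
te_H = (5 + 4·7 + 9)/6 = 42/6 = 7; σ²_H = ((9−5)/6)² = 0.444

Forward pass:
ES_A = 0; EF_A = 2
ES_B = 0; EF_B = 2
ES_C = 0; EF_C = 5
ES_D = 2; EF_D = 2+5 = 7
ES_E = 2; EF_E = 2+9 = 11
ES_F = max(EF_A=2, EF_B=2) = 2; EF_F = 2+10 = 12
ES_G = max(EF_B=2, EF_C=5) = 5; EF_G = 5+9 = 14
ES_H = max(EF_D=7, EF_E=11, EF_F=12, EF_G=14) = 14; EF_H = 14+7 = 21
Expected project duration μ = 21 hours. Critical path: C → G → H.

Variances on critical path: σ²_C=0.111, σ²_G=0.111, σ²_H=0.444.
Largest is σ²_H = 0.444.

H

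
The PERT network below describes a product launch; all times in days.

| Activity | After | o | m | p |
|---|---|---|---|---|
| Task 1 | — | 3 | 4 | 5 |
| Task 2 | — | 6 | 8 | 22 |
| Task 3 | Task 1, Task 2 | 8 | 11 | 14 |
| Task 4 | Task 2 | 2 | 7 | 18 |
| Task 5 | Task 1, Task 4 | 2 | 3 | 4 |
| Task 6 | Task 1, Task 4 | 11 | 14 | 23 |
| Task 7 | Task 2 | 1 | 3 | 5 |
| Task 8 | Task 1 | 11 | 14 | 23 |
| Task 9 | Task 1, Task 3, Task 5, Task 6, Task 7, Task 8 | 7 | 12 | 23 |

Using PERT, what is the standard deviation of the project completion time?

5.03 days

te_Task 1 = (3 + 4·4 + 5)/6 = 24/6 = 4; σ²_Task 1 = ((5−3)/6)² = 0.111
te_Task 2 = (6 + 4·8 + 22)/6 = 60/6 = 10; σ²_Task 2 = ((22−6)/6)² = 7.111
te_Task 3 = (8 + 4·11 + 14)/6 = 66/6 = 11; σ²_Task 3 = ((14−8)/6)² = 1.000
te_Task 4 = (2 + 4·7 + 18)/6 = 48/6 = 8; σ²_Task 4 = ((18−2)/6)² = 7.111
te_Task 5 = (2 + 4·3 + 4)/6 = 18/6 = 3; σ²_Task 5 = ((4−2)/6)² = 0.111
te_Task 6 = (11 + 4·14 + 23)/6 = 90/6 = 15; σ²_Task 6 = ((23−11)/6)² = 4.000
te_Task 7 = (1 + 4·3 + 5)/6 = 18/6 = 3; σ²_Task 7 = ((5−1)/6)² = 0.444
te_Task 8 = (11 + 4·14 + 23)/6 = 90/6 = 15; σ²_Task 8 = ((23−11)/6)² = 4.000
te_Task 9 = (7 + 4·12 + 23)/6 = 78/6 = 13; σ²_Task 9 = ((23−7)/6)² = 7.111

Forward pass:
ES_Task 1 = 0; EF_Task 1 = 4
ES_Task 2 = 0; EF_Task 2 = 10
ES_Task 3 = max(EF_Task 1=4, EF_Task 2=10) = 10; EF_Task 3 = 10+11 = 21
ES_Task 4 = 10; EF_Task 4 = 10+8 = 18
ES_Task 5 = max(EF_Task 1=4, EF_Task 4=18) = 18; EF_Task 5 = 18+3 = 21
ES_Task 6 = max(EF_Task 1=4, EF_Task 4=18) = 18; EF_Task 6 = 18+15 = 33
ES_Task 7 = 10; EF_Task 7 = 10+3 = 13
ES_Task 8 = 4; EF_Task 8 = 4+15 = 19
ES_Task 9 = max(EF_Task 1=4, EF_Task 3=21, EF_Task 5=21, EF_Task 6=33, EF_Task 7=13, EF_Task 8=19) = 33; EF_Task 9 = 33+13 = 46
Expected project duration μ = 46 days. Critical path: Task 2 → Task 4 → Task 6 → Task 9.

Variance along critical path = 7.111 + 7.111 + 4.000 + 7.111 = 25.333
σ = √25.333 = 5.033 days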